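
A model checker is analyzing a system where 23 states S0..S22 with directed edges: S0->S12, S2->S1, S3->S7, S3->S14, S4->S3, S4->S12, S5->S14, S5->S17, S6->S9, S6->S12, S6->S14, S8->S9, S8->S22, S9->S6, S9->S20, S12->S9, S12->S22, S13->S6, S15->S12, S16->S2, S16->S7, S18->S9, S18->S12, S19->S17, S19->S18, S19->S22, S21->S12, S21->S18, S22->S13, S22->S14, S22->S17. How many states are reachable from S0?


BFS from S0:
  layer 0: {S0}
  layer 1: {S12}
  layer 2: {S9, S22}
  layer 3: {S6, S13, S14, S17, S20}
Reachable set: {S0, S6, S9, S12, S13, S14, S17, S20, S22}
Count = 9

9


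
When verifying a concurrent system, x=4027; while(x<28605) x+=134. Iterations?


Step 1: x goes from 4027 toward 28605 by 134; the body runs while x<28605, so iterations = ceil((bound-start)/step)
Step 2: Distance=24578
Step 3: ceil(24578/134)=184

184


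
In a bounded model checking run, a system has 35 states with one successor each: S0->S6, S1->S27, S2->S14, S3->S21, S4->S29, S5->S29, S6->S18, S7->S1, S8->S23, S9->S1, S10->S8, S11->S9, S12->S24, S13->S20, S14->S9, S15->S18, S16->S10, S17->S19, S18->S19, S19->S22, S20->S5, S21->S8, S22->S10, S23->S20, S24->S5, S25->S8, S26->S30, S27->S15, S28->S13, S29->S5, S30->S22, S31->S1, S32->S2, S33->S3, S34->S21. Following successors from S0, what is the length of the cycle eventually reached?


Trace from S0 until a state repeats:
  S0 -> S6 -> S18 -> S19 -> S22 -> S10 -> S8 -> S23 -> S20 -> S5 -> S29 -> S5
S5 first seen at step 9, revisited at step 11.
Cycle length = 11 - 9 = 2

2


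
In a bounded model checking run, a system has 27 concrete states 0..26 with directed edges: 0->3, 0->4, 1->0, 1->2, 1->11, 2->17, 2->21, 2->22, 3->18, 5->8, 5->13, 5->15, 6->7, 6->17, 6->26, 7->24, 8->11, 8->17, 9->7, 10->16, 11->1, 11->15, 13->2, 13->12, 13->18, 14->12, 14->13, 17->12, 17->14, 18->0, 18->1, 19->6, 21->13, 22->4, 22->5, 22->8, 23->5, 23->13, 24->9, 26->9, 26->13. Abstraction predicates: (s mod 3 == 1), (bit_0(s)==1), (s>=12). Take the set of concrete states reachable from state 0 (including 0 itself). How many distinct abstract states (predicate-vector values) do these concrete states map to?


BFS from 0:
Concrete reachable: {0, 1, 2, 3, 4, 5, 8, 11, 12, 13, 14, 15, 17, 18, 21, 22}
Abstract via predicates (s mod 3 == 1), (bit_0(s)==1), (s>=12):
  (0,0,0) <- {0, 2, 8}
  (0,0,1) <- {12, 14, 18}
  (0,1,0) <- {3, 5, 11}
  (0,1,1) <- {15, 17, 21}
  (1,0,0) <- {4}
  (1,0,1) <- {22}
  (1,1,0) <- {1}
  (1,1,1) <- {13}
Distinct abstract states = 8

8


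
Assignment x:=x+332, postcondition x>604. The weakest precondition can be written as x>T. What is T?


Formula: wp(x:=E, P) = P[E/x] (substitute E for x in postcondition)
Step 1: Postcondition: x>604
Step 2: Substitute x+332 for x: x+332>604
Step 3: Solve for x: x > 604-332 = 272

272


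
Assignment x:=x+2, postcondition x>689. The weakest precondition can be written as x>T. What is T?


Formula: wp(x:=E, P) = P[E/x] (substitute E for x in postcondition)
Step 1: Postcondition: x>689
Step 2: Substitute x+2 for x: x+2>689
Step 3: Solve for x: x > 689-2 = 687

687


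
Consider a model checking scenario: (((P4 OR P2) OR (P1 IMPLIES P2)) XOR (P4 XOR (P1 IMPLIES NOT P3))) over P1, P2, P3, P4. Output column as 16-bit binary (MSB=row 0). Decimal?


Formula: (((P4 OR P2) OR (P1 IMPLIES P2)) XOR (P4 XOR (P1 IMPLIES NOT P3))) over P1, P2, P3, P4 (16 rows)
Evaluate each row (bits = P1,P2,P3,P4, MSB first):
  row 0 [0000]: (((0 OR 0) OR (0 IMPLIES 0)) XOR (0 XOR (0 IMPLIES NOT 0))) -> 0
  row 1 [0001]: (((1 OR 0) OR (0 IMPLIES 0)) XOR (1 XOR (0 IMPLIES NOT 0))) -> 1
  row 2 [0010]: (((0 OR 0) OR (0 IMPLIES 0)) XOR (0 XOR (0 IMPLIES NOT 1))) -> 0
  row 3 [0011]: (((1 OR 0) OR (0 IMPLIES 0)) XOR (1 XOR (0 IMPLIES NOT 1))) -> 1
  row 4 [0100]: (((0 OR 1) OR (0 IMPLIES 1)) XOR (0 XOR (0 IMPLIES NOT 0))) -> 0
  row 5 [0101]: (((1 OR 1) OR (0 IMPLIES 1)) XOR (1 XOR (0 IMPLIES NOT 0))) -> 1
  row 6 [0110]: (((0 OR 1) OR (0 IMPLIES 1)) XOR (0 XOR (0 IMPLIES NOT 1))) -> 0
  row 7 [0111]: (((1 OR 1) OR (0 IMPLIES 1)) XOR (1 XOR (0 IMPLIES NOT 1))) -> 1
  row 8 [1000]: (((0 OR 0) OR (1 IMPLIES 0)) XOR (0 XOR (1 IMPLIES NOT 0))) -> 1
  row 9 [1001]: (((1 OR 0) OR (1 IMPLIES 0)) XOR (1 XOR (1 IMPLIES NOT 0))) -> 1
  row 10 [1010]: (((0 OR 0) OR (1 IMPLIES 0)) XOR (0 XOR (1 IMPLIES NOT 1))) -> 0
  row 11 [1011]: (((1 OR 0) OR (1 IMPLIES 0)) XOR (1 XOR (1 IMPLIES NOT 1))) -> 0
  row 12 [1100]: (((0 OR 1) OR (1 IMPLIES 1)) XOR (0 XOR (1 IMPLIES NOT 0))) -> 0
  row 13 [1101]: (((1 OR 1) OR (1 IMPLIES 1)) XOR (1 XOR (1 IMPLIES NOT 0))) -> 1
  row 14 [1110]: (((0 OR 1) OR (1 IMPLIES 1)) XOR (0 XOR (1 IMPLIES NOT 1))) -> 1
  row 15 [1111]: (((1 OR 1) OR (1 IMPLIES 1)) XOR (1 XOR (1 IMPLIES NOT 1))) -> 0
Full result column, 4 rows per line (P1,P2 fixed per line; P3,P4 runs 00..11 left to right):
  rows 0-3 [P1,P2=00]: 0101  = hex 5
  rows 4-7 [P1,P2=01]: 0101  = hex 5
  rows 8-11 [P1,P2=10]: 1100  = hex C
  rows 12-15 [P1,P2=11]: 0110  = hex 6
Output column (row 0 .. row 15) = 0101010111000110
Output column grouped in 4s = 0101 0101 1100 0110 = 0x55C6
Convert to decimal digit by digit (value = value*16 + digit):
  5 -> 5
  5*16 + 5 = 85
  85*16 + 12 (C) = 1372
  1372*16 + 6 = 21958
Decimal = 21958

21958


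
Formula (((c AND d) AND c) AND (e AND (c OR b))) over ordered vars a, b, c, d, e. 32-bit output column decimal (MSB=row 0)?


Formula: (((c AND d) AND c) AND (e AND (c OR b))) over a, b, c, d, e (32 rows)
Evaluate each row (bits = a,b,c,d,e, MSB first):
  row 0 [00000]: (((0 AND 0) AND 0) AND (0 AND (0 OR 0))) -> 0
  row 1 [00001]: (((0 AND 0) AND 0) AND (1 AND (0 OR 0))) -> 0
  row 2 [00010]: (((0 AND 1) AND 0) AND (0 AND (0 OR 0))) -> 0
  row 3 [00011]: (((0 AND 1) AND 0) AND (1 AND (0 OR 0))) -> 0
  row 4 [00100]: (((1 AND 0) AND 1) AND (0 AND (1 OR 0))) -> 0
  row 5 [00101]: (((1 AND 0) AND 1) AND (1 AND (1 OR 0))) -> 0
  row 6 [00110]: (((1 AND 1) AND 1) AND (0 AND (1 OR 0))) -> 0
  row 7 [00111]: (((1 AND 1) AND 1) AND (1 AND (1 OR 0))) -> 1
  row 8 [01000]: (((0 AND 0) AND 0) AND (0 AND (0 OR 1))) -> 0
  row 9 [01001]: (((0 AND 0) AND 0) AND (1 AND (0 OR 1))) -> 0
  row 10 [01010]: (((0 AND 1) AND 0) AND (0 AND (0 OR 1))) -> 0
  row 11 [01011]: (((0 AND 1) AND 0) AND (1 AND (0 OR 1))) -> 0
  row 12 [01100]: (((1 AND 0) AND 1) AND (0 AND (1 OR 1))) -> 0
  row 13 [01101]: (((1 AND 0) AND 1) AND (1 AND (1 OR 1))) -> 0
  row 14 [01110]: (((1 AND 1) AND 1) AND (0 AND (1 OR 1))) -> 0
  row 15 [01111]: (((1 AND 1) AND 1) AND (1 AND (1 OR 1))) -> 1
  row 16 [10000]: (((0 AND 0) AND 0) AND (0 AND (0 OR 0))) -> 0
  row 17 [10001]: (((0 AND 0) AND 0) AND (1 AND (0 OR 0))) -> 0
  row 18 [10010]: (((0 AND 1) AND 0) AND (0 AND (0 OR 0))) -> 0
  row 19 [10011]: (((0 AND 1) AND 0) AND (1 AND (0 OR 0))) -> 0
  row 20 [10100]: (((1 AND 0) AND 1) AND (0 AND (1 OR 0))) -> 0
  row 21 [10101]: (((1 AND 0) AND 1) AND (1 AND (1 OR 0))) -> 0
  row 22 [10110]: (((1 AND 1) AND 1) AND (0 AND (1 OR 0))) -> 0
  row 23 [10111]: (((1 AND 1) AND 1) AND (1 AND (1 OR 0))) -> 1
  row 24 [11000]: (((0 AND 0) AND 0) AND (0 AND (0 OR 1))) -> 0
  row 25 [11001]: (((0 AND 0) AND 0) AND (1 AND (0 OR 1))) -> 0
  row 26 [11010]: (((0 AND 1) AND 0) AND (0 AND (0 OR 1))) -> 0
  row 27 [11011]: (((0 AND 1) AND 0) AND (1 AND (0 OR 1))) -> 0
  row 28 [11100]: (((1 AND 0) AND 1) AND (0 AND (1 OR 1))) -> 0
  row 29 [11101]: (((1 AND 0) AND 1) AND (1 AND (1 OR 1))) -> 0
  row 30 [11110]: (((1 AND 1) AND 1) AND (0 AND (1 OR 1))) -> 0
  row 31 [11111]: (((1 AND 1) AND 1) AND (1 AND (1 OR 1))) -> 1
Full result column, 4 rows per line (a,b,c fixed per line; d,e runs 00..11 left to right):
  rows 0-3 [a,b,c=000]: 0000  = hex 0
  rows 4-7 [a,b,c=001]: 0001  = hex 1
  rows 8-11 [a,b,c=010]: 0000  = hex 0
  rows 12-15 [a,b,c=011]: 0001  = hex 1
  rows 16-19 [a,b,c=100]: 0000  = hex 0
  rows 20-23 [a,b,c=101]: 0001  = hex 1
  rows 24-27 [a,b,c=110]: 0000  = hex 0
  rows 28-31 [a,b,c=111]: 0001  = hex 1
Output column (row 0 .. row 31) = 00000001000000010000000100000001
Output column grouped in 4s = 0000 0001 0000 0001 0000 0001 0000 0001 = 0x01010101
Convert to decimal digit by digit (value = value*16 + digit):
  0 -> 0
  0*16 + 1 = 1
  1*16 + 0 = 16
  16*16 + 1 = 257
  257*16 + 0 = 4112
  4112*16 + 1 = 65793
  65793*16 + 0 = 1052688
  1052688*16 + 1 = 16843009
Decimal = 16843009

16843009


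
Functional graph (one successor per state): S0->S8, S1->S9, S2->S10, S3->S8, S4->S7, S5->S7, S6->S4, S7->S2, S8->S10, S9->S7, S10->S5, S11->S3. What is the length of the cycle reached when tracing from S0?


Trace from S0 until a state repeats:
  S0 -> S8 -> S10 -> S5 -> S7 -> S2 -> S10
S10 first seen at step 2, revisited at step 6.
Cycle length = 6 - 2 = 4

4


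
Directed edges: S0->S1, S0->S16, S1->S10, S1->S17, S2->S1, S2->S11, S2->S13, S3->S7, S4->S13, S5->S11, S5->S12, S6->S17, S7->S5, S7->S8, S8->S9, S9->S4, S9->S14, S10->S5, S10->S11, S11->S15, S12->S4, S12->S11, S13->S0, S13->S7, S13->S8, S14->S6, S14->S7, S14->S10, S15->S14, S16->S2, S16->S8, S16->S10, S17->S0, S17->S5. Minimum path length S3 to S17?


BFS layer-by-layer from S3:
  dist 0: {S3}
  dist 1: {S7}
  dist 2: {S5, S8}
  dist 3: {S9, S11, S12}
  dist 4: {S4, S14, S15}
  dist 5: {S6, S10, S13}
  dist 6: {S0, S17}
  -> S17 reached at distance 6
Shortest path length = 6

6


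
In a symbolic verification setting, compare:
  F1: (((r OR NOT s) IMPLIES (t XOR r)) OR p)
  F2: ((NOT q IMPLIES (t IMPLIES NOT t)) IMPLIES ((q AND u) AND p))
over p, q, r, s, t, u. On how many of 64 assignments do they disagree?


F1 = (((r OR NOT s) IMPLIES (t XOR r)) OR p)
F2 = ((NOT q IMPLIES (t IMPLIES NOT t)) IMPLIES ((q AND u) AND p))
Evaluate both on each of 64 rows (bits = p,q,r,s,t,u):
  row 0 [000000]: F1=0 F2=0 -> 0
  row 1 [000001]: F1=0 F2=0 -> 0
  row 2 [000010]: F1=1 F2=1 -> 0
  row 3 [000011]: F1=1 F2=1 -> 0
  row 4 [000100]: F1=1 F2=0 (differ) -> 1
  (every remaining row is evaluated the same way; all 64 results are listed next)
Full result column, 8 rows per line (p,q,r fixed per line; s,t,u runs 000..111 left to right):
  rows 0-7 [p,q,r=000]: 00001100  (ones: 2)
  rows 8-15 [p,q,r=001]: 11111111  (ones: 8)
  rows 16-23 [p,q,r=010]: 00111111  (ones: 6)
  rows 24-31 [p,q,r=011]: 11001100  (ones: 4)
  rows 32-39 [p,q,r=100]: 11001100  (ones: 4)
  rows 40-47 [p,q,r=101]: 11001100  (ones: 4)
  rows 48-55 [p,q,r=110]: 10101010  (ones: 4)
  rows 56-63 [p,q,r=111]: 10101010  (ones: 4)
Disagreements = 2+8+6+4+4+4+4+4 = 36

36


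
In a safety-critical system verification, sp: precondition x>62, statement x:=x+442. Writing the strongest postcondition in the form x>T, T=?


Formula: sp(P, x:=E) = exists old_x. (x = E[old_x/x]) AND P[old_x/x] (old_x is the value of x before the assignment; eliminate old_x by solving x = E[old_x/x] for old_x)
Step 1: Precondition P: x>62, i.e. old_x > 62
Step 2: Assignment gives x = old_x + 442, so old_x = x - 442
Step 3: Substitute into P: x - 442 > 62
Step 4: Simplify: x > 62+442 = 504

504


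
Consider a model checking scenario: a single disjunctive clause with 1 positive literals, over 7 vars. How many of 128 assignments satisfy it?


Step 1: Total=2^7=128
Step 2: Unsat when all 1 false: 2^6=64
Step 3: Sat=128-64=64

64


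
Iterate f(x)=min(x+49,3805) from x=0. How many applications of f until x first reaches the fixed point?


Step 1: x=0, cap=3805, increment=49
Step 2: x grows by 49 each step until capped at 3805; fixed point is x=3805
Step 3: iterations = ceil(3805/49) = 78

78


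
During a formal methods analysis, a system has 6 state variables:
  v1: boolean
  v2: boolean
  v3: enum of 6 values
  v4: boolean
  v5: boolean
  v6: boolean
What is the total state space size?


State space = product of domain sizes of all variables.
Domain sizes:
  v1 (boolean): 2
  v2 (boolean): 2
  v3 (enum of 6 values): 6
  v4 (boolean): 2
  v5 (boolean): 2
  v6 (boolean): 2
Product = 2 * 2 * 6 * 2 * 2 * 2 = 192

192


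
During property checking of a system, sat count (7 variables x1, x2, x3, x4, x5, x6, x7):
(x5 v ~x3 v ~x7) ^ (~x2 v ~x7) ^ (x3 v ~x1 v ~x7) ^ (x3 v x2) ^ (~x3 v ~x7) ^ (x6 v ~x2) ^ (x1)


CNF with 7 clauses over 7 vars (128 assignments).
An assignment satisfies CNF iff every clause has >=1 true literal.
Check each row (bits = x1,x2,x3,x4,x5,x6,x7; clause T/F shown):
  row 0 [0000000]: clauses=TTTFTTF -> 0
  row 1 [0000001]: clauses=TTTFTTF -> 0
  row 2 [0000010]: clauses=TTTFTTF -> 0
  row 3 [0000011]: clauses=TTTFTTF -> 0
  row 4 [0000100]: clauses=TTTFTTF -> 0
  (every remaining row is evaluated the same way; all 128 results are listed next)
Full result column, 8 rows per line (x1,x2,x3,x4 fixed per line; x5,x6,x7 runs 000..111 left to right):
  rows 0-7 [x1,x2,x3,x4=0000]: 00000000  (ones: 0)
  rows 8-15 [x1,x2,x3,x4=0001]: 00000000  (ones: 0)
  rows 16-23 [x1,x2,x3,x4=0010]: 00000000  (ones: 0)
  rows 24-31 [x1,x2,x3,x4=0011]: 00000000  (ones: 0)
  rows 32-39 [x1,x2,x3,x4=0100]: 00000000  (ones: 0)
  rows 40-47 [x1,x2,x3,x4=0101]: 00000000  (ones: 0)
  rows 48-55 [x1,x2,x3,x4=0110]: 00000000  (ones: 0)
  rows 56-63 [x1,x2,x3,x4=0111]: 00000000  (ones: 0)
  rows 64-71 [x1,x2,x3,x4=1000]: 00000000  (ones: 0)
  rows 72-79 [x1,x2,x3,x4=1001]: 00000000  (ones: 0)
  rows 80-87 [x1,x2,x3,x4=1010]: 10101010  (ones: 4)
  rows 88-95 [x1,x2,x3,x4=1011]: 10101010  (ones: 4)
  rows 96-103 [x1,x2,x3,x4=1100]: 00100010  (ones: 2)
  rows 104-111 [x1,x2,x3,x4=1101]: 00100010  (ones: 2)
  rows 112-119 [x1,x2,x3,x4=1110]: 00100010  (ones: 2)
  rows 120-127 [x1,x2,x3,x4=1111]: 00100010  (ones: 2)
Satisfying assignments = 0+0+0+0+0+0+0+0+0+0+4+4+2+2+2+2 = 16

16


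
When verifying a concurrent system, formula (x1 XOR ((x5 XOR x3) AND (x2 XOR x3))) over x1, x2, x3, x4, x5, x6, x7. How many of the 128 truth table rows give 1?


Formula: (x1 XOR ((x5 XOR x3) AND (x2 XOR x3))) over 7 vars (128 rows)
Evaluate each row (x1, x2, x3, x4, x5, x6, x7 as bits, MSB first):
  row 0 [0000000]: (0 XOR ((0 XOR 0) AND (0 XOR 0))) -> 0
  row 1 [0000001]: (0 XOR ((0 XOR 0) AND (0 XOR 0))) -> 0
  row 2 [0000010]: (0 XOR ((0 XOR 0) AND (0 XOR 0))) -> 0
  row 3 [0000011]: (0 XOR ((0 XOR 0) AND (0 XOR 0))) -> 0
  row 4 [0000100]: (0 XOR ((1 XOR 0) AND (0 XOR 0))) -> 0
  (every remaining row is evaluated the same way; all 128 results are listed next)
Full result column, 8 rows per line (x1,x2,x3,x4 fixed per line; x5,x6,x7 runs 000..111 left to right):
  rows 0-7 [x1,x2,x3,x4=0000]: 00000000  (ones: 0)
  rows 8-15 [x1,x2,x3,x4=0001]: 00000000  (ones: 0)
  rows 16-23 [x1,x2,x3,x4=0010]: 11110000  (ones: 4)
  rows 24-31 [x1,x2,x3,x4=0011]: 11110000  (ones: 4)
  rows 32-39 [x1,x2,x3,x4=0100]: 00001111  (ones: 4)
  rows 40-47 [x1,x2,x3,x4=0101]: 00001111  (ones: 4)
  rows 48-55 [x1,x2,x3,x4=0110]: 00000000  (ones: 0)
  rows 56-63 [x1,x2,x3,x4=0111]: 00000000  (ones: 0)
  rows 64-71 [x1,x2,x3,x4=1000]: 11111111  (ones: 8)
  rows 72-79 [x1,x2,x3,x4=1001]: 11111111  (ones: 8)
  rows 80-87 [x1,x2,x3,x4=1010]: 00001111  (ones: 4)
  rows 88-95 [x1,x2,x3,x4=1011]: 00001111  (ones: 4)
  rows 96-103 [x1,x2,x3,x4=1100]: 11110000  (ones: 4)
  rows 104-111 [x1,x2,x3,x4=1101]: 11110000  (ones: 4)
  rows 112-119 [x1,x2,x3,x4=1110]: 11111111  (ones: 8)
  rows 120-127 [x1,x2,x3,x4=1111]: 11111111  (ones: 8)
Count of 1-rows = 0+0+4+4+4+4+0+0+8+8+4+4+4+4+8+8 = 64

64


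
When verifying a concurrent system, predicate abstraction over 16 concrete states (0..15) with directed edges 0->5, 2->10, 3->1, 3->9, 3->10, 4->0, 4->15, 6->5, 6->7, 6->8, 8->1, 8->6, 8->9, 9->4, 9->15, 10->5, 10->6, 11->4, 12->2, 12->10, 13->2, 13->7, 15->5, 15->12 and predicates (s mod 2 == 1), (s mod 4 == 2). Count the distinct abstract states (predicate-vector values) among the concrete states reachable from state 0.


BFS from 0:
Concrete reachable: {0, 5}
Abstract via predicates (s mod 2 == 1), (s mod 4 == 2):
  (0,0) <- {0}
  (1,0) <- {5}
Distinct abstract states = 2

2


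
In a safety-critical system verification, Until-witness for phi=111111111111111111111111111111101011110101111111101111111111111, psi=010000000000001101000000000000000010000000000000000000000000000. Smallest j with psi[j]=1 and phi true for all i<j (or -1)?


(phi U psi) at 0: need smallest j with psi[j]=1 and phi[i]=1 for all i in [0,j).
Scan from step 0:
  step 0: phi=1, psi=0 -> continue
  step 1: psi=1 and phi held for [0,1) -> witness found
Witness step = 1

1


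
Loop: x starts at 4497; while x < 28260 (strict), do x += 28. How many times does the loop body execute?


Step 1: x goes from 4497 toward 28260 by 28; the body runs while x<28260, so iterations = ceil((bound-start)/step)
Step 2: Distance=23763
Step 3: ceil(23763/28)=849

849


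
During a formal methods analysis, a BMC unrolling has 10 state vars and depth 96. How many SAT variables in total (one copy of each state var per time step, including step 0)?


BMC unrolls to depth k, creating one copy of each state var for steps 0..k.
Step count = 96 + 1 = 97 (steps 0 through 96)
Vars per step = 10
Total = 10 * 97 = 970

970


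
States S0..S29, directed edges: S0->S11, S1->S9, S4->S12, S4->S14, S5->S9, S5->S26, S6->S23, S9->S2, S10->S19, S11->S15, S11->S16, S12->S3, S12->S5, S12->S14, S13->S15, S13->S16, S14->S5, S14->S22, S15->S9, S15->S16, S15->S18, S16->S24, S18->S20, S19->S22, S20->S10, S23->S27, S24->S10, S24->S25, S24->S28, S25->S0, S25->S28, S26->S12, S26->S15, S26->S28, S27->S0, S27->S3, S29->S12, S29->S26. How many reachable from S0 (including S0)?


BFS from S0:
  layer 0: {S0}
  layer 1: {S11}
  layer 2: {S15, S16}
  layer 3: {S9, S18, S24}
  layer 4: {S2, S10, S20, S25, S28}
  layer 5: {S19}
  layer 6: {S22}
Reachable set: {S0, S2, S9, S10, S11, S15, S16, S18, S19, S20, S22, S24, S25, S28}
Count = 14

14


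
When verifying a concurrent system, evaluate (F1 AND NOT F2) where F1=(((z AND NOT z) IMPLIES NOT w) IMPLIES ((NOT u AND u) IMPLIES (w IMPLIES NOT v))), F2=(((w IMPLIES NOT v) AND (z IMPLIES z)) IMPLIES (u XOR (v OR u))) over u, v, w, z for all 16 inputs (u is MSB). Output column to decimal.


F1 = (((z AND NOT z) IMPLIES NOT w) IMPLIES ((NOT u AND u) IMPLIES (w IMPLIES NOT v)))
F2 = (((w IMPLIES NOT v) AND (z IMPLIES z)) IMPLIES (u XOR (v OR u)))
Counterexample to F1=>F2 is where F1=1 and F2=0.
Evaluate each row (bits = u,v,w,z, MSB first):
  row 0 [0000]: F1=1 F2=0 -> F1&~F2 -> 1
  row 1 [0001]: F1=1 F2=0 -> F1&~F2 -> 1
  row 2 [0010]: F1=1 F2=0 -> F1&~F2 -> 1
  row 3 [0011]: F1=1 F2=0 -> F1&~F2 -> 1
  row 4 [0100]: F1=1 F2=1 -> F1&~F2 -> 0
  row 5 [0101]: F1=1 F2=1 -> F1&~F2 -> 0
  row 6 [0110]: F1=1 F2=1 -> F1&~F2 -> 0
  row 7 [0111]: F1=1 F2=1 -> F1&~F2 -> 0
  row 8 [1000]: F1=1 F2=0 -> F1&~F2 -> 1
  row 9 [1001]: F1=1 F2=0 -> F1&~F2 -> 1
  row 10 [1010]: F1=1 F2=0 -> F1&~F2 -> 1
  row 11 [1011]: F1=1 F2=0 -> F1&~F2 -> 1
  row 12 [1100]: F1=1 F2=0 -> F1&~F2 -> 1
  row 13 [1101]: F1=1 F2=0 -> F1&~F2 -> 1
  row 14 [1110]: F1=1 F2=1 -> F1&~F2 -> 0
  row 15 [1111]: F1=1 F2=1 -> F1&~F2 -> 0
Full result column, 4 rows per line (u,v fixed per line; w,z runs 00..11 left to right):
  rows 0-3 [u,v=00]: 1111  = hex F
  rows 4-7 [u,v=01]: 0000  = hex 0
  rows 8-11 [u,v=10]: 1111  = hex F
  rows 12-15 [u,v=11]: 1100  = hex C
Counterexample vector (row 0 .. row 15) = 1111000011111100
Output column grouped in 4s = 1111 0000 1111 1100 = 0xF0FC
Convert to decimal digit by digit (value = value*16 + digit):
  F -> 15
  15*16 + 0 = 240
  240*16 + 15 (F) = 3855
  3855*16 + 12 (C) = 61692
Decimal = 61692

61692


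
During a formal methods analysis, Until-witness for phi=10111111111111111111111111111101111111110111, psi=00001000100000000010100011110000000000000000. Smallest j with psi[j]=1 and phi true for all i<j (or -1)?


(phi U psi) at 0: need smallest j with psi[j]=1 and phi[i]=1 for all i in [0,j).
Scan from step 0:
  step 0: phi=1, psi=0 -> continue
  step 1: phi=0 -> phi-prefix broken from here
  step 4: psi=1 but phi already failed -> not a witness
  step 8: psi=1 but phi already failed -> not a witness
  step 18: psi=1 but phi already failed -> not a witness
  step 20: psi=1 but phi already failed -> not a witness
  step 24: psi=1 but phi already failed -> not a witness
  step 25: psi=1 but phi already failed -> not a witness
  step 26: psi=1 but phi already failed -> not a witness
  step 27: psi=1 but phi already failed -> not a witness
  end of trace: no witness -> -1
Witness step = -1

-1


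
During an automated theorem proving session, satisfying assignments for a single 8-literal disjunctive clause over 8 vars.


Step 1: Total=2^8=256
Step 2: Unsat when all 8 false: 2^0=1
Step 3: Sat=256-1=255

255


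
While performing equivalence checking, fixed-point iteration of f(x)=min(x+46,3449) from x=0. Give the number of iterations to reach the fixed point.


Step 1: x=0, cap=3449, increment=46
Step 2: x grows by 46 each step until capped at 3449; fixed point is x=3449
Step 3: iterations = ceil(3449/46) = 75

75


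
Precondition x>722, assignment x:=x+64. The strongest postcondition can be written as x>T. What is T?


Formula: sp(P, x:=E) = exists old_x. (x = E[old_x/x]) AND P[old_x/x] (old_x is the value of x before the assignment; eliminate old_x by solving x = E[old_x/x] for old_x)
Step 1: Precondition P: x>722, i.e. old_x > 722
Step 2: Assignment gives x = old_x + 64, so old_x = x - 64
Step 3: Substitute into P: x - 64 > 722
Step 4: Simplify: x > 722+64 = 786

786


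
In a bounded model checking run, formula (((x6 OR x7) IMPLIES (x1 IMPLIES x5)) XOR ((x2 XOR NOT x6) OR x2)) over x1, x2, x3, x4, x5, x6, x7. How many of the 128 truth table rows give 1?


Formula: (((x6 OR x7) IMPLIES (x1 IMPLIES x5)) XOR ((x2 XOR NOT x6) OR x2)) over 7 vars (128 rows)
Evaluate each row (x1, x2, x3, x4, x5, x6, x7 as bits, MSB first):
  row 0 [0000000]: (((0 OR 0) IMPLIES (0 IMPLIES 0)) XOR ((0 XOR NOT 0) OR 0)) -> 0
  row 1 [0000001]: (((0 OR 1) IMPLIES (0 IMPLIES 0)) XOR ((0 XOR NOT 0) OR 0)) -> 0
  row 2 [0000010]: (((1 OR 0) IMPLIES (0 IMPLIES 0)) XOR ((0 XOR NOT 1) OR 0)) -> 1
  row 3 [0000011]: (((1 OR 1) IMPLIES (0 IMPLIES 0)) XOR ((0 XOR NOT 1) OR 0)) -> 1
  row 4 [0000100]: (((0 OR 0) IMPLIES (0 IMPLIES 1)) XOR ((0 XOR NOT 0) OR 0)) -> 0
  (every remaining row is evaluated the same way; all 128 results are listed next)
Full result column, 8 rows per line (x1,x2,x3,x4 fixed per line; x5,x6,x7 runs 000..111 left to right):
  rows 0-7 [x1,x2,x3,x4=0000]: 00110011  (ones: 4)
  rows 8-15 [x1,x2,x3,x4=0001]: 00110011  (ones: 4)
  rows 16-23 [x1,x2,x3,x4=0010]: 00110011  (ones: 4)
  rows 24-31 [x1,x2,x3,x4=0011]: 00110011  (ones: 4)
  rows 32-39 [x1,x2,x3,x4=0100]: 00000000  (ones: 0)
  rows 40-47 [x1,x2,x3,x4=0101]: 00000000  (ones: 0)
  rows 48-55 [x1,x2,x3,x4=0110]: 00000000  (ones: 0)
  rows 56-63 [x1,x2,x3,x4=0111]: 00000000  (ones: 0)
  rows 64-71 [x1,x2,x3,x4=1000]: 01000011  (ones: 3)
  rows 72-79 [x1,x2,x3,x4=1001]: 01000011  (ones: 3)
  rows 80-87 [x1,x2,x3,x4=1010]: 01000011  (ones: 3)
  rows 88-95 [x1,x2,x3,x4=1011]: 01000011  (ones: 3)
  rows 96-103 [x1,x2,x3,x4=1100]: 01110000  (ones: 3)
  rows 104-111 [x1,x2,x3,x4=1101]: 01110000  (ones: 3)
  rows 112-119 [x1,x2,x3,x4=1110]: 01110000  (ones: 3)
  rows 120-127 [x1,x2,x3,x4=1111]: 01110000  (ones: 3)
Count of 1-rows = 4+4+4+4+0+0+0+0+3+3+3+3+3+3+3+3 = 40

40


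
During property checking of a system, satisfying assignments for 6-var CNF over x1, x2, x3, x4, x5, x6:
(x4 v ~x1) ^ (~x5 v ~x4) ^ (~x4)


CNF with 3 clauses over 6 vars (64 assignments).
An assignment satisfies CNF iff every clause has >=1 true literal.
Check each row (bits = x1,x2,x3,x4,x5,x6; clause T/F shown):
  row 0 [000000]: clauses=TTT -> 1
  row 1 [000001]: clauses=TTT -> 1
  row 2 [000010]: clauses=TTT -> 1
  row 3 [000011]: clauses=TTT -> 1
  row 4 [000100]: clauses=TTF -> 0
  (every remaining row is evaluated the same way; all 64 results are listed next)
Full result column, 8 rows per line (x1,x2,x3 fixed per line; x4,x5,x6 runs 000..111 left to right):
  rows 0-7 [x1,x2,x3=000]: 11110000  (ones: 4)
  rows 8-15 [x1,x2,x3=001]: 11110000  (ones: 4)
  rows 16-23 [x1,x2,x3=010]: 11110000  (ones: 4)
  rows 24-31 [x1,x2,x3=011]: 11110000  (ones: 4)
  rows 32-39 [x1,x2,x3=100]: 00000000  (ones: 0)
  rows 40-47 [x1,x2,x3=101]: 00000000  (ones: 0)
  rows 48-55 [x1,x2,x3=110]: 00000000  (ones: 0)
  rows 56-63 [x1,x2,x3=111]: 00000000  (ones: 0)
Satisfying assignments = 4+4+4+4+0+0+0+0 = 16

16


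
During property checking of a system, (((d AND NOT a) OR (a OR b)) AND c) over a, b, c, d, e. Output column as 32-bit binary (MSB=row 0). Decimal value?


Formula: (((d AND NOT a) OR (a OR b)) AND c) over a, b, c, d, e (32 rows)
Evaluate each row (bits = a,b,c,d,e, MSB first):
  row 0 [00000]: (((0 AND NOT 0) OR (0 OR 0)) AND 0) -> 0
  row 1 [00001]: (((0 AND NOT 0) OR (0 OR 0)) AND 0) -> 0
  row 2 [00010]: (((1 AND NOT 0) OR (0 OR 0)) AND 0) -> 0
  row 3 [00011]: (((1 AND NOT 0) OR (0 OR 0)) AND 0) -> 0
  row 4 [00100]: (((0 AND NOT 0) OR (0 OR 0)) AND 1) -> 0
  row 5 [00101]: (((0 AND NOT 0) OR (0 OR 0)) AND 1) -> 0
  row 6 [00110]: (((1 AND NOT 0) OR (0 OR 0)) AND 1) -> 1
  row 7 [00111]: (((1 AND NOT 0) OR (0 OR 0)) AND 1) -> 1
  row 8 [01000]: (((0 AND NOT 0) OR (0 OR 1)) AND 0) -> 0
  row 9 [01001]: (((0 AND NOT 0) OR (0 OR 1)) AND 0) -> 0
  row 10 [01010]: (((1 AND NOT 0) OR (0 OR 1)) AND 0) -> 0
  row 11 [01011]: (((1 AND NOT 0) OR (0 OR 1)) AND 0) -> 0
  row 12 [01100]: (((0 AND NOT 0) OR (0 OR 1)) AND 1) -> 1
  row 13 [01101]: (((0 AND NOT 0) OR (0 OR 1)) AND 1) -> 1
  row 14 [01110]: (((1 AND NOT 0) OR (0 OR 1)) AND 1) -> 1
  row 15 [01111]: (((1 AND NOT 0) OR (0 OR 1)) AND 1) -> 1
  row 16 [10000]: (((0 AND NOT 1) OR (1 OR 0)) AND 0) -> 0
  row 17 [10001]: (((0 AND NOT 1) OR (1 OR 0)) AND 0) -> 0
  row 18 [10010]: (((1 AND NOT 1) OR (1 OR 0)) AND 0) -> 0
  row 19 [10011]: (((1 AND NOT 1) OR (1 OR 0)) AND 0) -> 0
  row 20 [10100]: (((0 AND NOT 1) OR (1 OR 0)) AND 1) -> 1
  row 21 [10101]: (((0 AND NOT 1) OR (1 OR 0)) AND 1) -> 1
  row 22 [10110]: (((1 AND NOT 1) OR (1 OR 0)) AND 1) -> 1
  row 23 [10111]: (((1 AND NOT 1) OR (1 OR 0)) AND 1) -> 1
  row 24 [11000]: (((0 AND NOT 1) OR (1 OR 1)) AND 0) -> 0
  row 25 [11001]: (((0 AND NOT 1) OR (1 OR 1)) AND 0) -> 0
  row 26 [11010]: (((1 AND NOT 1) OR (1 OR 1)) AND 0) -> 0
  row 27 [11011]: (((1 AND NOT 1) OR (1 OR 1)) AND 0) -> 0
  row 28 [11100]: (((0 AND NOT 1) OR (1 OR 1)) AND 1) -> 1
  row 29 [11101]: (((0 AND NOT 1) OR (1 OR 1)) AND 1) -> 1
  row 30 [11110]: (((1 AND NOT 1) OR (1 OR 1)) AND 1) -> 1
  row 31 [11111]: (((1 AND NOT 1) OR (1 OR 1)) AND 1) -> 1
Full result column, 4 rows per line (a,b,c fixed per line; d,e runs 00..11 left to right):
  rows 0-3 [a,b,c=000]: 0000  = hex 0
  rows 4-7 [a,b,c=001]: 0011  = hex 3
  rows 8-11 [a,b,c=010]: 0000  = hex 0
  rows 12-15 [a,b,c=011]: 1111  = hex F
  rows 16-19 [a,b,c=100]: 0000  = hex 0
  rows 20-23 [a,b,c=101]: 1111  = hex F
  rows 24-27 [a,b,c=110]: 0000  = hex 0
  rows 28-31 [a,b,c=111]: 1111  = hex F
Output column (row 0 .. row 31) = 00000011000011110000111100001111
Output column grouped in 4s = 0000 0011 0000 1111 0000 1111 0000 1111 = 0x030F0F0F
Convert to decimal digit by digit (value = value*16 + digit):
  0 -> 0
  0*16 + 3 = 3
  3*16 + 0 = 48
  48*16 + 15 (F) = 783
  783*16 + 0 = 12528
  12528*16 + 15 (F) = 200463
  200463*16 + 0 = 3207408
  3207408*16 + 15 (F) = 51318543
Decimal = 51318543

51318543


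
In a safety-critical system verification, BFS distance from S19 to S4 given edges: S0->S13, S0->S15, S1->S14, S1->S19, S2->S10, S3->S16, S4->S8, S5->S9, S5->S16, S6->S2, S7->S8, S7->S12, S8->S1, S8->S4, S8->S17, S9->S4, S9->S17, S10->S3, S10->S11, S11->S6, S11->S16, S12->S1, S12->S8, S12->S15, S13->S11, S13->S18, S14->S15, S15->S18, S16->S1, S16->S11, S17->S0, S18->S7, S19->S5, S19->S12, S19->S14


BFS layer-by-layer from S19:
  dist 0: {S19}
  dist 1: {S5, S12, S14}
  dist 2: {S1, S8, S9, S15, S16}
  dist 3: {S4, S11, S17, S18}
  -> S4 reached at distance 3
Shortest path length = 3

3


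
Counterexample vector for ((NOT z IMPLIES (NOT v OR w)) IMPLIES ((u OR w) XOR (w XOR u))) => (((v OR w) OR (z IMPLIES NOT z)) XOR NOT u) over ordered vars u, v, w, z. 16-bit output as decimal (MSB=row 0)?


F1 = ((NOT z IMPLIES (NOT v OR w)) IMPLIES ((u OR w) XOR (w XOR u)))
F2 = (((v OR w) OR (z IMPLIES NOT z)) XOR NOT u)
Counterexample to F1=>F2 is where F1=1 and F2=0.
Evaluate each row (bits = u,v,w,z, MSB first):
  row 0 [0000]: F1=0 F2=0 -> F1&~F2 -> 0
  row 1 [0001]: F1=0 F2=1 -> F1&~F2 -> 0
  row 2 [0010]: F1=0 F2=0 -> F1&~F2 -> 0
  row 3 [0011]: F1=0 F2=0 -> F1&~F2 -> 0
  row 4 [0100]: F1=1 F2=0 -> F1&~F2 -> 1
  row 5 [0101]: F1=0 F2=0 -> F1&~F2 -> 0
  row 6 [0110]: F1=0 F2=0 -> F1&~F2 -> 0
  row 7 [0111]: F1=0 F2=0 -> F1&~F2 -> 0
  row 8 [1000]: F1=0 F2=1 -> F1&~F2 -> 0
  row 9 [1001]: F1=0 F2=0 -> F1&~F2 -> 0
  row 10 [1010]: F1=1 F2=1 -> F1&~F2 -> 0
  row 11 [1011]: F1=1 F2=1 -> F1&~F2 -> 0
  row 12 [1100]: F1=1 F2=1 -> F1&~F2 -> 0
  row 13 [1101]: F1=0 F2=1 -> F1&~F2 -> 0
  row 14 [1110]: F1=1 F2=1 -> F1&~F2 -> 0
  row 15 [1111]: F1=1 F2=1 -> F1&~F2 -> 0
Full result column, 4 rows per line (u,v fixed per line; w,z runs 00..11 left to right):
  rows 0-3 [u,v=00]: 0000  = hex 0
  rows 4-7 [u,v=01]: 1000  = hex 8
  rows 8-11 [u,v=10]: 0000  = hex 0
  rows 12-15 [u,v=11]: 0000  = hex 0
Counterexample vector (row 0 .. row 15) = 0000100000000000
Output column grouped in 4s = 0000 1000 0000 0000 = 0x0800
Convert to decimal digit by digit (value = value*16 + digit):
  0 -> 0
  0*16 + 8 = 8
  8*16 + 0 = 128
  128*16 + 0 = 2048
Decimal = 2048

2048


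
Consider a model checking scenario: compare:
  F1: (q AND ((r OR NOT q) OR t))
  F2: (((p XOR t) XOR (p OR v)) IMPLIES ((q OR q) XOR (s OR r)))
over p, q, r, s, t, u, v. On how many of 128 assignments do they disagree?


F1 = (q AND ((r OR NOT q) OR t))
F2 = (((p XOR t) XOR (p OR v)) IMPLIES ((q OR q) XOR (s OR r)))
Evaluate both on each of 128 rows (bits = p,q,r,s,t,u,v):
  row 0 [0000000]: F1=0 F2=1 (differ) -> 1
  row 1 [0000001]: F1=0 F2=0 -> 0
  row 2 [0000010]: F1=0 F2=1 (differ) -> 1
  row 3 [0000011]: F1=0 F2=0 -> 0
  row 4 [0000100]: F1=0 F2=0 -> 0
  (every remaining row is evaluated the same way; all 128 results are listed next)
Full result column, 8 rows per line (p,q,r,s fixed per line; t,u,v runs 000..111 left to right):
  rows 0-7 [p,q,r,s=0000]: 10100101  (ones: 4)
  rows 8-15 [p,q,r,s=0001]: 11111111  (ones: 8)
  rows 16-23 [p,q,r,s=0010]: 11111111  (ones: 8)
  rows 24-31 [p,q,r,s=0011]: 11111111  (ones: 8)
  rows 32-39 [p,q,r,s=0100]: 11110000  (ones: 4)
  rows 40-47 [p,q,r,s=0101]: 10101010  (ones: 4)
  rows 48-55 [p,q,r,s=0110]: 01011010  (ones: 4)
  rows 56-63 [p,q,r,s=0111]: 01011010  (ones: 4)
  rows 64-71 [p,q,r,s=1000]: 11110000  (ones: 4)
  rows 72-79 [p,q,r,s=1001]: 11111111  (ones: 8)
  rows 80-87 [p,q,r,s=1010]: 11111111  (ones: 8)
  rows 88-95 [p,q,r,s=1011]: 11111111  (ones: 8)
  rows 96-103 [p,q,r,s=1100]: 11110000  (ones: 4)
  rows 104-111 [p,q,r,s=1101]: 11111111  (ones: 8)
  rows 112-119 [p,q,r,s=1110]: 00001111  (ones: 4)
  rows 120-127 [p,q,r,s=1111]: 00001111  (ones: 4)
Disagreements = 4+8+8+8+4+4+4+4+4+8+8+8+4+8+4+4 = 92

92


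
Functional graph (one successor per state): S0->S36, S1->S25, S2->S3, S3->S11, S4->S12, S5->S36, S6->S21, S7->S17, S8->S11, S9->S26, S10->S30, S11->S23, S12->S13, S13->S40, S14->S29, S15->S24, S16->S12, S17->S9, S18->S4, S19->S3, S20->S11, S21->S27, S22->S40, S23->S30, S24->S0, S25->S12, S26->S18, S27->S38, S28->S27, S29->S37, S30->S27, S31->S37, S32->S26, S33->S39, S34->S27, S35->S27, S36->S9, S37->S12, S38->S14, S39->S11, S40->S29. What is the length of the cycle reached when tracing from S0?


Trace from S0 until a state repeats:
  S0 -> S36 -> S9 -> S26 -> S18 -> S4 -> S12 -> S13 -> S40 -> S29 -> S37 -> S12
S12 first seen at step 6, revisited at step 11.
Cycle length = 11 - 6 = 5

5


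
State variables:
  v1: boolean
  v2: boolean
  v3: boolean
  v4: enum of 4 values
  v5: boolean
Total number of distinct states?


State space = product of domain sizes of all variables.
Domain sizes:
  v1 (boolean): 2
  v2 (boolean): 2
  v3 (boolean): 2
  v4 (enum of 4 values): 4
  v5 (boolean): 2
Product = 2 * 2 * 2 * 4 * 2 = 64

64


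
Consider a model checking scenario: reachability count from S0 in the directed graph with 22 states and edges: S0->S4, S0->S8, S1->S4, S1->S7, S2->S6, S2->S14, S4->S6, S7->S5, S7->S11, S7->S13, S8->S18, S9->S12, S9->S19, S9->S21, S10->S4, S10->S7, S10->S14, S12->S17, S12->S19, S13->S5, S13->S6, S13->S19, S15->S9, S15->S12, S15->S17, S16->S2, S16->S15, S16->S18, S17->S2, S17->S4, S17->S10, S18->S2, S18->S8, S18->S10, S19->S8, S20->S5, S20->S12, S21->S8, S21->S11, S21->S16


BFS from S0:
  layer 0: {S0}
  layer 1: {S4, S8}
  layer 2: {S6, S18}
  layer 3: {S2, S10}
  layer 4: {S7, S14}
  layer 5: {S5, S11, S13}
  layer 6: {S19}
Reachable set: {S0, S2, S4, S5, S6, S7, S8, S10, S11, S13, S14, S18, S19}
Count = 13

13


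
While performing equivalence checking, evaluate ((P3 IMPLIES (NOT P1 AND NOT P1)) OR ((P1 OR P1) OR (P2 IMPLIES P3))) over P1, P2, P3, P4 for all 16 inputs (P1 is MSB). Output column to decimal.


Formula: ((P3 IMPLIES (NOT P1 AND NOT P1)) OR ((P1 OR P1) OR (P2 IMPLIES P3))) over P1, P2, P3, P4 (16 rows)
Evaluate each row (bits = P1,P2,P3,P4, MSB first):
  row 0 [0000]: ((0 IMPLIES (NOT 0 AND NOT 0)) OR ((0 OR 0) OR (0 IMPLIES 0))) -> 1
  row 1 [0001]: ((0 IMPLIES (NOT 0 AND NOT 0)) OR ((0 OR 0) OR (0 IMPLIES 0))) -> 1
  row 2 [0010]: ((1 IMPLIES (NOT 0 AND NOT 0)) OR ((0 OR 0) OR (0 IMPLIES 1))) -> 1
  row 3 [0011]: ((1 IMPLIES (NOT 0 AND NOT 0)) OR ((0 OR 0) OR (0 IMPLIES 1))) -> 1
  row 4 [0100]: ((0 IMPLIES (NOT 0 AND NOT 0)) OR ((0 OR 0) OR (1 IMPLIES 0))) -> 1
  row 5 [0101]: ((0 IMPLIES (NOT 0 AND NOT 0)) OR ((0 OR 0) OR (1 IMPLIES 0))) -> 1
  row 6 [0110]: ((1 IMPLIES (NOT 0 AND NOT 0)) OR ((0 OR 0) OR (1 IMPLIES 1))) -> 1
  row 7 [0111]: ((1 IMPLIES (NOT 0 AND NOT 0)) OR ((0 OR 0) OR (1 IMPLIES 1))) -> 1
  row 8 [1000]: ((0 IMPLIES (NOT 1 AND NOT 1)) OR ((1 OR 1) OR (0 IMPLIES 0))) -> 1
  row 9 [1001]: ((0 IMPLIES (NOT 1 AND NOT 1)) OR ((1 OR 1) OR (0 IMPLIES 0))) -> 1
  row 10 [1010]: ((1 IMPLIES (NOT 1 AND NOT 1)) OR ((1 OR 1) OR (0 IMPLIES 1))) -> 1
  row 11 [1011]: ((1 IMPLIES (NOT 1 AND NOT 1)) OR ((1 OR 1) OR (0 IMPLIES 1))) -> 1
  row 12 [1100]: ((0 IMPLIES (NOT 1 AND NOT 1)) OR ((1 OR 1) OR (1 IMPLIES 0))) -> 1
  row 13 [1101]: ((0 IMPLIES (NOT 1 AND NOT 1)) OR ((1 OR 1) OR (1 IMPLIES 0))) -> 1
  row 14 [1110]: ((1 IMPLIES (NOT 1 AND NOT 1)) OR ((1 OR 1) OR (1 IMPLIES 1))) -> 1
  row 15 [1111]: ((1 IMPLIES (NOT 1 AND NOT 1)) OR ((1 OR 1) OR (1 IMPLIES 1))) -> 1
Full result column, 4 rows per line (P1,P2 fixed per line; P3,P4 runs 00..11 left to right):
  rows 0-3 [P1,P2=00]: 1111  = hex F
  rows 4-7 [P1,P2=01]: 1111  = hex F
  rows 8-11 [P1,P2=10]: 1111  = hex F
  rows 12-15 [P1,P2=11]: 1111  = hex F
Output column (row 0 .. row 15) = 1111111111111111
Output column grouped in 4s = 1111 1111 1111 1111 = 0xFFFF
Convert to decimal digit by digit (value = value*16 + digit):
  F -> 15
  15*16 + 15 (F) = 255
  255*16 + 15 (F) = 4095
  4095*16 + 15 (F) = 65535
Decimal = 65535

65535


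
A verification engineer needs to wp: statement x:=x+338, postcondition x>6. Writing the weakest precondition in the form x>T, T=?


Formula: wp(x:=E, P) = P[E/x] (substitute E for x in postcondition)
Step 1: Postcondition: x>6
Step 2: Substitute x+338 for x: x+338>6
Step 3: Solve for x: x > 6-338 = -332

-332


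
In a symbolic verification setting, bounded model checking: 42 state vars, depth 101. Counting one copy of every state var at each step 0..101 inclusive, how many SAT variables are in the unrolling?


BMC unrolls to depth k, creating one copy of each state var for steps 0..k.
Step count = 101 + 1 = 102 (steps 0 through 101)
Vars per step = 42
Total = 42 * 102 = 4284

4284


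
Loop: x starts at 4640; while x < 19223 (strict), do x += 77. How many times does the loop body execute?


Step 1: x goes from 4640 toward 19223 by 77; the body runs while x<19223, so iterations = ceil((bound-start)/step)
Step 2: Distance=14583
Step 3: ceil(14583/77)=190

190


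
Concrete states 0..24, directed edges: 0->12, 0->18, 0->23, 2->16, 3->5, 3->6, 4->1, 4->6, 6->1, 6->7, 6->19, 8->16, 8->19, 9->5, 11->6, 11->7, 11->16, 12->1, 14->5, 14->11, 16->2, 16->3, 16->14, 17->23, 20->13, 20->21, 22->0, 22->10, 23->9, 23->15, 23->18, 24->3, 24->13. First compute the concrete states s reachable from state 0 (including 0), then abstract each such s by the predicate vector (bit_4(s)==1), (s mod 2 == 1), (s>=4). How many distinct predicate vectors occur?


BFS from 0:
Concrete reachable: {0, 1, 5, 9, 12, 15, 18, 23}
Abstract via predicates (bit_4(s)==1), (s mod 2 == 1), (s>=4):
  (0,0,0) <- {0}
  (0,0,1) <- {12}
  (0,1,0) <- {1}
  (0,1,1) <- {5, 9, 15}
  (1,0,1) <- {18}
  (1,1,1) <- {23}
Distinct abstract states = 6

6


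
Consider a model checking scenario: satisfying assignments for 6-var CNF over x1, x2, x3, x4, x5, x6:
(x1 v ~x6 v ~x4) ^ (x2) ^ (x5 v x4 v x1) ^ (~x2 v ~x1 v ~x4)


CNF with 4 clauses over 6 vars (64 assignments).
An assignment satisfies CNF iff every clause has >=1 true literal.
Check each row (bits = x1,x2,x3,x4,x5,x6; clause T/F shown):
  row 0 [000000]: clauses=TFFT -> 0
  row 1 [000001]: clauses=TFFT -> 0
  row 2 [000010]: clauses=TFTT -> 0
  row 3 [000011]: clauses=TFTT -> 0
  row 4 [000100]: clauses=TFTT -> 0
  (every remaining row is evaluated the same way; all 64 results are listed next)
Full result column, 8 rows per line (x1,x2,x3 fixed per line; x4,x5,x6 runs 000..111 left to right):
  rows 0-7 [x1,x2,x3=000]: 00000000  (ones: 0)
  rows 8-15 [x1,x2,x3=001]: 00000000  (ones: 0)
  rows 16-23 [x1,x2,x3=010]: 00111010  (ones: 4)
  rows 24-31 [x1,x2,x3=011]: 00111010  (ones: 4)
  rows 32-39 [x1,x2,x3=100]: 00000000  (ones: 0)
  rows 40-47 [x1,x2,x3=101]: 00000000  (ones: 0)
  rows 48-55 [x1,x2,x3=110]: 11110000  (ones: 4)
  rows 56-63 [x1,x2,x3=111]: 11110000  (ones: 4)
Satisfying assignments = 0+0+4+4+0+0+4+4 = 16

16


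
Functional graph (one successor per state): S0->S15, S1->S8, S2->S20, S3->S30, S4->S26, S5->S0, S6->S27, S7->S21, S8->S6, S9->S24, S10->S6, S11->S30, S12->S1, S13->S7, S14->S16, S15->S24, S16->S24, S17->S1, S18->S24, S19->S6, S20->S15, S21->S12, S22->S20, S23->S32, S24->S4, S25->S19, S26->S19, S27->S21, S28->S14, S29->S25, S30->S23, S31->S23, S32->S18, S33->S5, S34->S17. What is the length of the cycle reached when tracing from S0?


Trace from S0 until a state repeats:
  S0 -> S15 -> S24 -> S4 -> S26 -> S19 -> S6 -> S27 -> S21 -> S12 -> S1 -> S8 -> S6
S6 first seen at step 6, revisited at step 12.
Cycle length = 12 - 6 = 6

6


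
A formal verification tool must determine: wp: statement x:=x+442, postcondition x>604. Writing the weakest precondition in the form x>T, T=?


Formula: wp(x:=E, P) = P[E/x] (substitute E for x in postcondition)
Step 1: Postcondition: x>604
Step 2: Substitute x+442 for x: x+442>604
Step 3: Solve for x: x > 604-442 = 162

162


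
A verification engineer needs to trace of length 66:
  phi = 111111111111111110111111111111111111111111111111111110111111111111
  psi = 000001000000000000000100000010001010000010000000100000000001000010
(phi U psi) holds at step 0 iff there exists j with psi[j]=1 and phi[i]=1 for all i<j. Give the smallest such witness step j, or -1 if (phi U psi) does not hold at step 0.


(phi U psi) at 0: need smallest j with psi[j]=1 and phi[i]=1 for all i in [0,j).
Scan from step 0:
  step 0: phi=1, psi=0 -> continue
  step 1: phi=1, psi=0 -> continue
  step 2: phi=1, psi=0 -> continue
  step 3: phi=1, psi=0 -> continue
  step 5: psi=1 and phi held for [0,5) -> witness found
Witness step = 5

5


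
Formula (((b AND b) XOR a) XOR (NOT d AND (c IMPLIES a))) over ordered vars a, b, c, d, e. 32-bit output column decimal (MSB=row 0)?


Formula: (((b AND b) XOR a) XOR (NOT d AND (c IMPLIES a))) over a, b, c, d, e (32 rows)
Evaluate each row (bits = a,b,c,d,e, MSB first):
  row 0 [00000]: (((0 AND 0) XOR 0) XOR (NOT 0 AND (0 IMPLIES 0))) -> 1
  row 1 [00001]: (((0 AND 0) XOR 0) XOR (NOT 0 AND (0 IMPLIES 0))) -> 1
  row 2 [00010]: (((0 AND 0) XOR 0) XOR (NOT 1 AND (0 IMPLIES 0))) -> 0
  row 3 [00011]: (((0 AND 0) XOR 0) XOR (NOT 1 AND (0 IMPLIES 0))) -> 0
  row 4 [00100]: (((0 AND 0) XOR 0) XOR (NOT 0 AND (1 IMPLIES 0))) -> 0
  row 5 [00101]: (((0 AND 0) XOR 0) XOR (NOT 0 AND (1 IMPLIES 0))) -> 0
  row 6 [00110]: (((0 AND 0) XOR 0) XOR (NOT 1 AND (1 IMPLIES 0))) -> 0
  row 7 [00111]: (((0 AND 0) XOR 0) XOR (NOT 1 AND (1 IMPLIES 0))) -> 0
  row 8 [01000]: (((1 AND 1) XOR 0) XOR (NOT 0 AND (0 IMPLIES 0))) -> 0
  row 9 [01001]: (((1 AND 1) XOR 0) XOR (NOT 0 AND (0 IMPLIES 0))) -> 0
  row 10 [01010]: (((1 AND 1) XOR 0) XOR (NOT 1 AND (0 IMPLIES 0))) -> 1
  row 11 [01011]: (((1 AND 1) XOR 0) XOR (NOT 1 AND (0 IMPLIES 0))) -> 1
  row 12 [01100]: (((1 AND 1) XOR 0) XOR (NOT 0 AND (1 IMPLIES 0))) -> 1
  row 13 [01101]: (((1 AND 1) XOR 0) XOR (NOT 0 AND (1 IMPLIES 0))) -> 1
  row 14 [01110]: (((1 AND 1) XOR 0) XOR (NOT 1 AND (1 IMPLIES 0))) -> 1
  row 15 [01111]: (((1 AND 1) XOR 0) XOR (NOT 1 AND (1 IMPLIES 0))) -> 1
  row 16 [10000]: (((0 AND 0) XOR 1) XOR (NOT 0 AND (0 IMPLIES 1))) -> 0
  row 17 [10001]: (((0 AND 0) XOR 1) XOR (NOT 0 AND (0 IMPLIES 1))) -> 0
  row 18 [10010]: (((0 AND 0) XOR 1) XOR (NOT 1 AND (0 IMPLIES 1))) -> 1
  row 19 [10011]: (((0 AND 0) XOR 1) XOR (NOT 1 AND (0 IMPLIES 1))) -> 1
  row 20 [10100]: (((0 AND 0) XOR 1) XOR (NOT 0 AND (1 IMPLIES 1))) -> 0
  row 21 [10101]: (((0 AND 0) XOR 1) XOR (NOT 0 AND (1 IMPLIES 1))) -> 0
  row 22 [10110]: (((0 AND 0) XOR 1) XOR (NOT 1 AND (1 IMPLIES 1))) -> 1
  row 23 [10111]: (((0 AND 0) XOR 1) XOR (NOT 1 AND (1 IMPLIES 1))) -> 1
  row 24 [11000]: (((1 AND 1) XOR 1) XOR (NOT 0 AND (0 IMPLIES 1))) -> 1
  row 25 [11001]: (((1 AND 1) XOR 1) XOR (NOT 0 AND (0 IMPLIES 1))) -> 1
  row 26 [11010]: (((1 AND 1) XOR 1) XOR (NOT 1 AND (0 IMPLIES 1))) -> 0
  row 27 [11011]: (((1 AND 1) XOR 1) XOR (NOT 1 AND (0 IMPLIES 1))) -> 0
  row 28 [11100]: (((1 AND 1) XOR 1) XOR (NOT 0 AND (1 IMPLIES 1))) -> 1
  row 29 [11101]: (((1 AND 1) XOR 1) XOR (NOT 0 AND (1 IMPLIES 1))) -> 1
  row 30 [11110]: (((1 AND 1) XOR 1) XOR (NOT 1 AND (1 IMPLIES 1))) -> 0
  row 31 [11111]: (((1 AND 1) XOR 1) XOR (NOT 1 AND (1 IMPLIES 1))) -> 0
Full result column, 4 rows per line (a,b,c fixed per line; d,e runs 00..11 left to right):
  rows 0-3 [a,b,c=000]: 1100  = hex C
  rows 4-7 [a,b,c=001]: 0000  = hex 0
  rows 8-11 [a,b,c=010]: 0011  = hex 3
  rows 12-15 [a,b,c=011]: 1111  = hex F
  rows 16-19 [a,b,c=100]: 0011  = hex 3
  rows 20-23 [a,b,c=101]: 0011  = hex 3
  rows 24-27 [a,b,c=110]: 1100  = hex C
  rows 28-31 [a,b,c=111]: 1100  = hex C
Output column (row 0 .. row 31) = 11000000001111110011001111001100
Output column grouped in 4s = 1100 0000 0011 1111 0011 0011 1100 1100 = 0xC03F33CC
Convert to decimal digit by digit (value = value*16 + digit):
  C -> 12
  12*16 + 0 = 192
  192*16 + 3 = 3075
  3075*16 + 15 (F) = 49215
  49215*16 + 3 = 787443
  787443*16 + 3 = 12599091
  12599091*16 + 12 (C) = 201585468
  201585468*16 + 12 (C) = 3225367500
Decimal = 3225367500

3225367500
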